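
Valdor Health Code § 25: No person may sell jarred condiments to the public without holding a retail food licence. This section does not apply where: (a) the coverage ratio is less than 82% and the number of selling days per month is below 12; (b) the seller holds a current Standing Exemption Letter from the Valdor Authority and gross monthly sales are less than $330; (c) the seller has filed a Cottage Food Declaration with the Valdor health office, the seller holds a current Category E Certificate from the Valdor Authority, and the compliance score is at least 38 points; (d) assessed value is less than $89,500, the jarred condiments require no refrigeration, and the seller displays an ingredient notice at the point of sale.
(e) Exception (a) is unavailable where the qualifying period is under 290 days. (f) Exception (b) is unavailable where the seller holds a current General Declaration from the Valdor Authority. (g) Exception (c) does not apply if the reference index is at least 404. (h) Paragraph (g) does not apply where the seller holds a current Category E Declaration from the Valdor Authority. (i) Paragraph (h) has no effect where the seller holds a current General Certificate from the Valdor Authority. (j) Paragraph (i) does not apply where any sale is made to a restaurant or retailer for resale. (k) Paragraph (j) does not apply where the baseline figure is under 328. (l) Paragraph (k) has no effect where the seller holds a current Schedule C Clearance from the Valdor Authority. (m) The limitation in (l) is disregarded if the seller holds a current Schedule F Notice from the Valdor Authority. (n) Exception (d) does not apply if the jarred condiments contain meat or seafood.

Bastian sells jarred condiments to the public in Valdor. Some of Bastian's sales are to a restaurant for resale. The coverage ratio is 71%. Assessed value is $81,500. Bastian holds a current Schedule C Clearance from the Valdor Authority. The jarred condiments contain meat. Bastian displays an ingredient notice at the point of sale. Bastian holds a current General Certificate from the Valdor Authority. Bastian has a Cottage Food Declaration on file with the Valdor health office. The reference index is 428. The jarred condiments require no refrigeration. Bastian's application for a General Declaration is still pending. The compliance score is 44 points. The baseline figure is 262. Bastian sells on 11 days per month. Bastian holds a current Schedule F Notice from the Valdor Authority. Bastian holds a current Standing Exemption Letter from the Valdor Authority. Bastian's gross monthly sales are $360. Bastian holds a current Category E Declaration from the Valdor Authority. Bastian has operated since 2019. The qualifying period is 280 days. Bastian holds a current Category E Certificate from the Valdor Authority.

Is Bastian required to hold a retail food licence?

Exception (a)'s conditions are all satisfied: the coverage ratio is 71%, less than the 82% limit; the number of selling days per month is 11, below the 12 limit. However, paragraph (e) must be considered: (e) operates against (a): the qualifying period is 280 days, under the 290 days limit. (a) is therefore removed.
Exception (b) requires that gross monthly sales are less than $330; but gross monthly sales are $360, not less than $330, so (b) is unavailable.
Exception (c): a Cottage Food Declaration is on file; a current Category E Certificate is held; the compliance score is 44 points, meeting the 38 points threshold — every condition holds. But: (g) operates against (c): the reference index is 428, meeting the 404 threshold. (h) applies (a current Category E Declaration is held), but is overridden by (i): (i) operates against (h): a current General Certificate is held. (j) is engaged (some sales are to a restaurant for resale), but is overridden by (k): (k) is engaged — the baseline figure is 262, under the 328 limit. (l) is triggered (a current Schedule C Clearance is held), but yields to (m): (m) operates — a current Schedule F Notice is held. Exception (c) does not apply.
Exception (d) is satisfied on its face — assessed value is $81,500, less than the $89,500 limit; the jarred condiments are shelf-stable; an ingredient notice is displayed. But: (n) operates against (d): the jarred condiments contain meat. So (d) is unavailable.
None of the exceptions is available; § 25 applies in full.

Yes — Bastian must hold a retail food licence.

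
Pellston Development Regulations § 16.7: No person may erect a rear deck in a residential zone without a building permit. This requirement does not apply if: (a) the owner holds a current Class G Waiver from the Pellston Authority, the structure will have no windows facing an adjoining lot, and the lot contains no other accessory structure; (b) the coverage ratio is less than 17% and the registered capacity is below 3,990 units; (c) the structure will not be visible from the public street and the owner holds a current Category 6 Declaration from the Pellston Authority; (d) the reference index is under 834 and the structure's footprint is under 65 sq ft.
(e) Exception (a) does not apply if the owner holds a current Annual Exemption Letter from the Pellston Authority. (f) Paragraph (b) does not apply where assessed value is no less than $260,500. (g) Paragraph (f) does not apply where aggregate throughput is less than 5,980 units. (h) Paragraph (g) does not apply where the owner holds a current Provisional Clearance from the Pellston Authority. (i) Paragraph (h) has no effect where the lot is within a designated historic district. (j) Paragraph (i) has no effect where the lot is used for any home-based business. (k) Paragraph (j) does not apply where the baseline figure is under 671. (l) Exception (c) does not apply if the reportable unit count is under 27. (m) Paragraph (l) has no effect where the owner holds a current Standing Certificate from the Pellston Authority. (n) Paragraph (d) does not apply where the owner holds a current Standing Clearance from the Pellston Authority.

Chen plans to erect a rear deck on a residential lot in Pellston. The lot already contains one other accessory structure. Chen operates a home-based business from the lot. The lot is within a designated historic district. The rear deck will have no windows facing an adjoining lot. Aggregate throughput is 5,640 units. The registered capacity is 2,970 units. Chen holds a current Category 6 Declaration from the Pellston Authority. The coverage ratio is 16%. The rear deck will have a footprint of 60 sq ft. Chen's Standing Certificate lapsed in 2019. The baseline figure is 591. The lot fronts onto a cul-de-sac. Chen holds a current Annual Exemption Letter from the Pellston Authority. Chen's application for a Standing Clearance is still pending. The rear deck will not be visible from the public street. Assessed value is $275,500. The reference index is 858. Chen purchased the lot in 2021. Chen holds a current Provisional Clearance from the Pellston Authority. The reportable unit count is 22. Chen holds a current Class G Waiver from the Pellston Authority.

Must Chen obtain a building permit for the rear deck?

No — exception (b) applies; Chen does not need a building permit.

Exception (a) requires that the lot contains no other accessory structure; but the lot already has another accessory structure, so (a) is unavailable.
Exception (b)'s conditions are all satisfied: the coverage ratio is 16%, less than the 17% limit; the registered capacity is 2,970 units, below the 3,990 units limit. As to paragraphs (f)–(k): (f) would limit (b) — assessed value is $275,500, meeting the $260,500 threshold — but (g) sets (f) aside: (g) operates against (f): aggregate throughput is 5,640 units, less than the 5,980 units limit. (h) would limit (g) — a current Provisional Clearance is held — but (i) sets (h) aside: (i) operates against (h): the lot is in a historic district. (j) would limit (i) — a home-based business operates on the lot — but (k) sets (j) aside: (k) operates against (j): the baseline figure is 591, under the 671 limit. So (b) applies.
Exception (c)'s conditions are all satisfied: the structure will not be visible from the street; a current Category 6 Declaration is held. Turning to paragraphs (l)–(m): (l) is triggered — the reportable unit count is 22, under the 27 limit. (m) is not engaged (no current Standing Certificate is held), so (l) stands. (c) is therefore removed.
Exception (d) requires that the reference index is under 834; but the reference index is 858, not under 834, so (d) is unavailable.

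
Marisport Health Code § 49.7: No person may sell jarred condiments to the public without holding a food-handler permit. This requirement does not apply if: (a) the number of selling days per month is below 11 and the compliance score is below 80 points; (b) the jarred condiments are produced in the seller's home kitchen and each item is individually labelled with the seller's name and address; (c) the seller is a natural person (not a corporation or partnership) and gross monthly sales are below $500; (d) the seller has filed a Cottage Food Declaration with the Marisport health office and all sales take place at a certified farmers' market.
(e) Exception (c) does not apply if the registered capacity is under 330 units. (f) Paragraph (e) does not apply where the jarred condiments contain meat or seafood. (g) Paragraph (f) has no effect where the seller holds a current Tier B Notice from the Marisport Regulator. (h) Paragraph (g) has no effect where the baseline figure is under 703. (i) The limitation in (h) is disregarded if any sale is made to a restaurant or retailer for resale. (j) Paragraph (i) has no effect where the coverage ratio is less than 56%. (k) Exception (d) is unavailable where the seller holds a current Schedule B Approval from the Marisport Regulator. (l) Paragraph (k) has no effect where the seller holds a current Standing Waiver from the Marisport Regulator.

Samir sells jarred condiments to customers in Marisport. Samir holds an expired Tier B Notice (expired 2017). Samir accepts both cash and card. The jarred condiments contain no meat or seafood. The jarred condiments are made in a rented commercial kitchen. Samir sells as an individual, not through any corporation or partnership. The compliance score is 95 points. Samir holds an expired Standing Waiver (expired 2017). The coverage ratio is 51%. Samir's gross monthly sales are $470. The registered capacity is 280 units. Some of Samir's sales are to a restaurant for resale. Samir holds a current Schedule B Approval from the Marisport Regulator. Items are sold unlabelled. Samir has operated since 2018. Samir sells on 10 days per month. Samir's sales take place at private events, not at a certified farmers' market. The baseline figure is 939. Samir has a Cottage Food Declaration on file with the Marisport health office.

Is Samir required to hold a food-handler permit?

Yes — Samir must hold a food-handler permit.

Exception (a) requires that the compliance score is below 80 points; but the compliance score is 95 points, not below 80 points, so (a) is unavailable.
Exception (b) does not apply: the jarred condiments are made in a commercial kitchen, not a home kitchen.
Exception (c)'s conditions are all satisfied: the seller is a natural person; gross monthly sales are $470, below the $500 limit. But: (e) operates against (c): the registered capacity is 280 units, under the 330 units limit. (f) is inapplicable (the jarred condiments contain no meat or seafood), so (e) stands. (c) is therefore removed.
Exception (d) requires that all sales take place at a certified farmers' market; but sales are at private events, not a certified farmers' market, so (d) is unavailable.
Every exception is unavailable, so the rule governs.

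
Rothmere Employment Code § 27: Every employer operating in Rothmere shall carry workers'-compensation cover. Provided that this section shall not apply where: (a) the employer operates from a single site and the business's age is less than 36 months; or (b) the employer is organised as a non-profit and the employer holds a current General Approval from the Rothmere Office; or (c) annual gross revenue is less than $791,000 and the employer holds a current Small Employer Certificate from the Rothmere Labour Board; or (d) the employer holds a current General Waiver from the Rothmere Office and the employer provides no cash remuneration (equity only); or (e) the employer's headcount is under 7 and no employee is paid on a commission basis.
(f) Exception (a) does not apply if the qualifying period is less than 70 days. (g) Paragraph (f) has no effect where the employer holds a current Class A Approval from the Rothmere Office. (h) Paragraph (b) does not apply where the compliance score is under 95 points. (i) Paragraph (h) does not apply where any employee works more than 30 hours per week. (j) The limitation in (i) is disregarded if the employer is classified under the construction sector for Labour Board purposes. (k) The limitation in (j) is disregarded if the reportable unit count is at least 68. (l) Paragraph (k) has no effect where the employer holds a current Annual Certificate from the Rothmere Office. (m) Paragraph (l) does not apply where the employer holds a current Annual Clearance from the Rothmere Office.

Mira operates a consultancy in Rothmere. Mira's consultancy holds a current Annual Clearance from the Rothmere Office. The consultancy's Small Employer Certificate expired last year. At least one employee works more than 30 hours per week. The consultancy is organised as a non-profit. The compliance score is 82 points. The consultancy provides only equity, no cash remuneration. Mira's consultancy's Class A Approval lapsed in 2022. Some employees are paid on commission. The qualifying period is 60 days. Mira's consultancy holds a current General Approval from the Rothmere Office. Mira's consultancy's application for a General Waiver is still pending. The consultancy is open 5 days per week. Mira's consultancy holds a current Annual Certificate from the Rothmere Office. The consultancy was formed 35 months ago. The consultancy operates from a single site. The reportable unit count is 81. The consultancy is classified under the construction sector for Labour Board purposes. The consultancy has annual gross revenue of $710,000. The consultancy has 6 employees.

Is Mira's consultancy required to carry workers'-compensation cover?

No — exception (b) applies; Mira's consultancy is not required to carry workers'-compensation cover.

Exception (a)'s conditions are all satisfied: the employer operates from a single site; the business's age is 35 months, less than the 36 months limit. But: (f) operates against (a): the qualifying period is 60 days, less than the 70 days limit. (g), which would lift (f), is not engaged — the Class A Approval is not current. Exception (a) does not apply.
Exception (b) is satisfied on its face — the employer is a non-profit; a current General Approval is held. As to paragraphs (h)–(m): (h) would limit (b) — the compliance score is 82 points, under the 95 points limit — but (i) sets (h) aside: (i) is triggered — at least one employee exceeds 30 hours/week. (j) operates (the consultancy is classified under the construction sector), but is overridden by (k): (k) operates — the reportable unit count is 81, meeting the 68 threshold. (l) would limit (k) — a current Annual Certificate is held — but (m) sets (l) aside: (m) is engaged — a current Annual Clearance is held. So (b) applies.
Exception (c) does not apply: the Small Employer Certificate has expired.
Exception (d) fails — no current General Waiver is held.
Exception (e) does not apply: some employees are paid on commission.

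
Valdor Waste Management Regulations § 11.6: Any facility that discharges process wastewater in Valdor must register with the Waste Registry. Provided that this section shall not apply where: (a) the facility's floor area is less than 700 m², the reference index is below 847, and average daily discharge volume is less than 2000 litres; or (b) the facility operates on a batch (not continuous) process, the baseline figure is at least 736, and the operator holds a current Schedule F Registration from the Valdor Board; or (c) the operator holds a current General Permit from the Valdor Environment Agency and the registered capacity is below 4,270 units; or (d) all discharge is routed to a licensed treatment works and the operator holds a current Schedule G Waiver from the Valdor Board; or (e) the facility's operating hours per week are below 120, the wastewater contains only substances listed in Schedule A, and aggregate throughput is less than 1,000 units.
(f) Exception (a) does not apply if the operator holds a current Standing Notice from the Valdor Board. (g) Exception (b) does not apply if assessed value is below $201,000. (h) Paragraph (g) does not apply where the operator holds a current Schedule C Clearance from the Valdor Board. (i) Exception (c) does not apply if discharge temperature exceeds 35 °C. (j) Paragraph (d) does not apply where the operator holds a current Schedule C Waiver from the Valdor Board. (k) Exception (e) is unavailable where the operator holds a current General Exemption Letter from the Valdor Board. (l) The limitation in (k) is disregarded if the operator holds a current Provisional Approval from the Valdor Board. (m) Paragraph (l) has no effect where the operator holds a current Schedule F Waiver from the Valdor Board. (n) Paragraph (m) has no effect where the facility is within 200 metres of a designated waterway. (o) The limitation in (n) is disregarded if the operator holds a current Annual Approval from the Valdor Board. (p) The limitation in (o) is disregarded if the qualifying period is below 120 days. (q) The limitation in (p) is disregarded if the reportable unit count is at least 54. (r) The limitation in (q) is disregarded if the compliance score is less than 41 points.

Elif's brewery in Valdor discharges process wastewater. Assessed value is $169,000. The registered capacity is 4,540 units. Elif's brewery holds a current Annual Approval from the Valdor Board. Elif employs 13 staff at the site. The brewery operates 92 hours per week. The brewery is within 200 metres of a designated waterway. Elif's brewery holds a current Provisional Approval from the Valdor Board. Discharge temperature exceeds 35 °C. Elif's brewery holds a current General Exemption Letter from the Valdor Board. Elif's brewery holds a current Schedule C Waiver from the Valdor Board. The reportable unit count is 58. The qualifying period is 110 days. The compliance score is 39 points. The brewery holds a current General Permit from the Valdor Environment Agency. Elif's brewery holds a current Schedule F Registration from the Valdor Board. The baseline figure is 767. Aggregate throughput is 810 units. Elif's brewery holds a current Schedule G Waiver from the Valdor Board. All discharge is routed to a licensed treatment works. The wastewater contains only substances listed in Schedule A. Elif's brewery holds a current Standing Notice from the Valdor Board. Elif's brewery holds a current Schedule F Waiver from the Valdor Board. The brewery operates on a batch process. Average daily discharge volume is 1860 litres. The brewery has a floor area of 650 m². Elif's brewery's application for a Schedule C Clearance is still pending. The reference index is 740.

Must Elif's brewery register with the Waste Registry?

Exception (a)'s conditions are all satisfied: the facility's floor area is 650 m², less than the 700 m² limit; the reference index is 740, below the 847 limit; average daily discharge volume is 1860 litres, less than the 2000 litres limit. However, paragraph (f) must be considered: (f) is triggered — a current Standing Notice is held. Exception (a) does not apply.
All of (b)'s requirements are met (the facility operates on a batch process; the baseline figure is 767, meeting the 736 threshold; a current Schedule F Registration is held). But: (g) operates against (b): assessed value is $169,000, below the $201,000 limit. (h), which would lift (g), is inapplicable — no current Schedule C Clearance is held. Exception (b) does not apply.
Exception (c) fails — the registered capacity is 4,540 units, not below 4,270 units.
Exception (d) is satisfied on its face — discharge is routed to a licensed treatment works; a current Schedule G Waiver is held. However, paragraph (j) must be considered: (j) applies — a current Schedule C Waiver is held. So (d) is unavailable.
All of (e)'s requirements are met (the facility's operating hours per week are 92, below the 120 limit; the wastewater is Schedule-A-only; aggregate throughput is 810 units, less than the 1,000 units limit). Considering the limiting provisions: (k) would limit (e) — a current General Exemption Letter is held — but (l) sets (k) aside: (l) is triggered — a current Provisional Approval is held. (m) would limit (l) — a current Schedule F Waiver is held — but (n) sets (m) aside: (n) operates — the brewery is within 200 m of a designated waterway. (o) is triggered (a current Annual Approval is held), but is set aside by (p): (p) operates against (o): the qualifying period is 110 days, below the 120 days limit. (q) would limit (p) — the reportable unit count is 58, meeting the 54 threshold — but (r) sets (q) aside: (r) is engaged — the compliance score is 39 points, less than the 41 points limit. (e) remains available.

No — exception (e) applies; Elif's brewery is not required to register with the Waste Registry.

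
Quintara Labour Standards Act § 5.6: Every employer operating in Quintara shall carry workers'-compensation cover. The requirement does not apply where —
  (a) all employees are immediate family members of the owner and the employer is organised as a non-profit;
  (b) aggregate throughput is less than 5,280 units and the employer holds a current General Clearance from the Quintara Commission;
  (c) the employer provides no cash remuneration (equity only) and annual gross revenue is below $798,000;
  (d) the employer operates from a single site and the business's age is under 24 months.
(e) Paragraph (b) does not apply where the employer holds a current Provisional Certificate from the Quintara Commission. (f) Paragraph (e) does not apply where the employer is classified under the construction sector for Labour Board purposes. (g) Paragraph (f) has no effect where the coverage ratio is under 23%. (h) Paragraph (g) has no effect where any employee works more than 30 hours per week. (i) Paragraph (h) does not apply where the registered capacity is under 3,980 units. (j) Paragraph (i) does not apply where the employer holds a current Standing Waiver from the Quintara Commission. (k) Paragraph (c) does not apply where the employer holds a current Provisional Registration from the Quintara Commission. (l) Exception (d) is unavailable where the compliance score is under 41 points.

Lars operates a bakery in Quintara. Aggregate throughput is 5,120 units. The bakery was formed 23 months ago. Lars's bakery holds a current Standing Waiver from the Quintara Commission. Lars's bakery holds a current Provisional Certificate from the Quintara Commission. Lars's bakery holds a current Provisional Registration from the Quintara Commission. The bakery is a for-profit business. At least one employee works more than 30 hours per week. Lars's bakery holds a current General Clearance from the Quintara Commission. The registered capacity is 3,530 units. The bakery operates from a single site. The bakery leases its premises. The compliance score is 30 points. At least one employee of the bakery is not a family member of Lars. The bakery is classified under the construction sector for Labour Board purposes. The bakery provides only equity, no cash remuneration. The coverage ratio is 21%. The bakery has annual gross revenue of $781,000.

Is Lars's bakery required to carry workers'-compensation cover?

Exception (a) fails — at least one employee is not a family member.
Exception (b)'s conditions are all satisfied: aggregate throughput is 5,120 units, less than the 5,280 units limit; a current General Clearance is held. As to paragraphs (e)–(j): (e) is triggered (a current Provisional Certificate is held), but is set aside by (f): (f) operates against (e): the bakery is classified under the construction sector. (g) would limit (f) — the coverage ratio is 21%, under the 23% limit — but (h) sets (g) aside: (h) operates against (g): at least one employee exceeds 30 hours/week. (i) would limit (h) — the registered capacity is 3,530 units, under the 3,980 units limit — but (j) sets (i) aside: (j) operates against (i): a current Standing Waiver is held. So (b) applies.
Exception (c): remuneration is equity-only; annual gross revenue is $781,000, below the $798,000 limit — every condition holds. But: (k) operates against (c): a current Provisional Registration is held. Exception (c) does not apply.
All of (d)'s requirements are met (the employer operates from a single site; the business's age is 23 months, under the 24 months limit). But applying paragraph (l): (l) is engaged — the compliance score is 30 points, under the 41 points limit. So (d) is unavailable.

No — exception (b) applies; Lars's bakery is not required to carry workers'-compensation cover.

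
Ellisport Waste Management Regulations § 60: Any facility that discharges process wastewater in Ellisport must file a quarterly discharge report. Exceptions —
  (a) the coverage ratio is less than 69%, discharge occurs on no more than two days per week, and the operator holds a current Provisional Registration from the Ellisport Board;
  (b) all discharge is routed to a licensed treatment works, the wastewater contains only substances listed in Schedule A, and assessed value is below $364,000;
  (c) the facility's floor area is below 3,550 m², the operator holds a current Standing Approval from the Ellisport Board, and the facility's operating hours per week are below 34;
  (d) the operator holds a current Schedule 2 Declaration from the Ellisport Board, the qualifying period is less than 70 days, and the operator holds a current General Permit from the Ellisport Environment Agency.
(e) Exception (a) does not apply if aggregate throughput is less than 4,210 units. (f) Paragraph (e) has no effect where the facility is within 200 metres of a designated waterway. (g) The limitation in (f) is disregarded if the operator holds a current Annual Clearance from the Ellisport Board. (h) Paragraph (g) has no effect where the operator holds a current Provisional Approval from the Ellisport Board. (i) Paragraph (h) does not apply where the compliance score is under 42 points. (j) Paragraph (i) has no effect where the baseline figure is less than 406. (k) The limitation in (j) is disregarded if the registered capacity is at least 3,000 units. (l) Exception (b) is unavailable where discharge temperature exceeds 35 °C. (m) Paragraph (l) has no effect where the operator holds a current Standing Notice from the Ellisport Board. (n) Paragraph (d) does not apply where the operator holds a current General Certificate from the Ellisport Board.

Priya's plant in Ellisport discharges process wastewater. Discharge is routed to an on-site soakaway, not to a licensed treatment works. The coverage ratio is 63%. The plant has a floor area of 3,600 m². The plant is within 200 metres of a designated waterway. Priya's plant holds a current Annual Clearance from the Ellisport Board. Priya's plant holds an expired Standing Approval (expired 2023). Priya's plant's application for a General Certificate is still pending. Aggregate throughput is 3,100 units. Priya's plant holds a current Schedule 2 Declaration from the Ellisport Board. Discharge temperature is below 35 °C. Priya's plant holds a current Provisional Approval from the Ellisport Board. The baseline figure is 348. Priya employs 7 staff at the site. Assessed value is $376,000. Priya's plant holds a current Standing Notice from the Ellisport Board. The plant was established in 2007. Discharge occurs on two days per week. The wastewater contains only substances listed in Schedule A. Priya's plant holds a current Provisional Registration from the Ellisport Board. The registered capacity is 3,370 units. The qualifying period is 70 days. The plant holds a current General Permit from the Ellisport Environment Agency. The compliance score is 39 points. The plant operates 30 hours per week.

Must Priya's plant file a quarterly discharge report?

Yes — Priya's plant must file a quarterly discharge report.

Exception (a): the coverage ratio is 63%, less than the 69% limit; discharge occurs on no more than two days per week; a current Provisional Registration is held — every condition holds. However, paragraphs (e)–(k) must be considered: (e) operates against (a): aggregate throughput is 3,100 units, less than the 4,210 units limit. (f) would limit (e) — the plant is within 200 m of a designated waterway — but (g) sets (f) aside: (g) operates against (f): a current Annual Clearance is held. (h) is triggered (a current Provisional Approval is held), but is displaced by (i): (i) operates — the compliance score is 39 points, under the 42 points limit. (j) would limit (i) — the baseline figure is 348, less than the 406 limit — but (k) sets (j) aside: (k) applies — the registered capacity is 3,370 units, meeting the 3,000 units threshold. (a) is therefore removed.
Exception (b) does not apply: discharge is not routed to a licensed treatment works.
Exception (c) does not apply: the facility's floor area is 3,600 m², not below 3,550 m².
Exception (d) fails — the qualifying period is 70 days, not less than 70 days.
No exception displaces § 60.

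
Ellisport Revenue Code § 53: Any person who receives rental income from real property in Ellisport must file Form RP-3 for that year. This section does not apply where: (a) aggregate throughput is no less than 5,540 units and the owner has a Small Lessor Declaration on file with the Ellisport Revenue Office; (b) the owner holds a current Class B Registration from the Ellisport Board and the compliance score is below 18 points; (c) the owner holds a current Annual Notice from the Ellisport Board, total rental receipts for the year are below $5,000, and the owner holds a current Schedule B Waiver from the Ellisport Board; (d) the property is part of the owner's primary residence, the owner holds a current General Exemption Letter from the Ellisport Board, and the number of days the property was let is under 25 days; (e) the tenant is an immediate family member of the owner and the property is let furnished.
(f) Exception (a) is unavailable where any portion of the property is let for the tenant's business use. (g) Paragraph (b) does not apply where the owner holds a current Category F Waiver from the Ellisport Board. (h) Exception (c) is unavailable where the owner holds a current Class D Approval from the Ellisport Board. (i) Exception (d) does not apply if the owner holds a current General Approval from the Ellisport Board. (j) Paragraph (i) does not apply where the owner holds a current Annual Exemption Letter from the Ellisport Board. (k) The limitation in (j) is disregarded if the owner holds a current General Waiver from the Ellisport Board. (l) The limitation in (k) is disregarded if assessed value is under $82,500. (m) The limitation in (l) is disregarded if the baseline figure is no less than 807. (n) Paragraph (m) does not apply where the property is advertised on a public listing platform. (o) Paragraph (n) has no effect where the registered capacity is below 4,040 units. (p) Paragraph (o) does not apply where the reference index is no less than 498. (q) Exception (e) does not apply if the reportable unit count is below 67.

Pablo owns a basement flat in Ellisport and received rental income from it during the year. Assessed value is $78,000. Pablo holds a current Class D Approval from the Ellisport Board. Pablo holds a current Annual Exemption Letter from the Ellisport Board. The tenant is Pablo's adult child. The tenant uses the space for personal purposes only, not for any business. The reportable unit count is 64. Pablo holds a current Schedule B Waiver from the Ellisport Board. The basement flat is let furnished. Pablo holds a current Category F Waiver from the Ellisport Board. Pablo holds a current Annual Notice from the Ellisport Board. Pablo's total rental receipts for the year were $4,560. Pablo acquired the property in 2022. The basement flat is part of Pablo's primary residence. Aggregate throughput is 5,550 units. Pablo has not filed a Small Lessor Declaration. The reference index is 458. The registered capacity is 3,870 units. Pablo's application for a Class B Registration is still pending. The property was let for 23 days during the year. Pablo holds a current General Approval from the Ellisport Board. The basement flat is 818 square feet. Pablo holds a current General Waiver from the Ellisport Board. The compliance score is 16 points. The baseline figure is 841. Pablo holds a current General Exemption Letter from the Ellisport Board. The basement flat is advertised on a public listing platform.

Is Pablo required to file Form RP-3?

Exception (a) requires that the owner has a Small Lessor Declaration on file with the Ellisport Revenue Office; but no Small Lessor Declaration is on file, so (a) is unavailable.
Exception (b) requires that the owner holds a current Class B Registration from the Ellisport Board; but there is no Class B Registration in force, so (b) is unavailable.
Exception (c): a current Annual Notice is held; total rental receipts for the year are $4,560, below the $5,000 limit; a current Schedule B Waiver is held — every condition holds. But applying paragraph (h): (h) operates — a current Class D Approval is held. (c) is therefore removed.
Exception (d)'s conditions are all satisfied: the basement flat is part of the primary residence; a current General Exemption Letter is held; the number of days the property was let is 23 days, under the 25 days limit. But applying paragraphs (i)–(p): (i) is engaged — a current General Approval is held. (j) would limit (i) — a current Annual Exemption Letter is held — but (k) sets (j) aside: (k) operates against (j): a current General Waiver is held. (l) would limit (k) — assessed value is $78,000, under the $82,500 limit — but (m) sets (l) aside: (m) is engaged — the baseline figure is 841, meeting the 807 threshold. (n) would limit (m) — the property is publicly advertised — but (o) sets (n) aside: (o) operates against (n): the registered capacity is 3,870 units, below the 4,040 units limit. (p), which would lift (o), is not triggered — the reference index is 458, short of 498. Exception (d) does not apply.
Exception (e)'s conditions are all satisfied: the tenant is an immediate family member; the property is let furnished. Turning to paragraph (q): (q) operates against (e): the reportable unit count is 64, below the 67 limit. So (e) is unavailable.
No exception is made out. Pablo falls within the general rule.

Yes — Pablo must file Form RP-3.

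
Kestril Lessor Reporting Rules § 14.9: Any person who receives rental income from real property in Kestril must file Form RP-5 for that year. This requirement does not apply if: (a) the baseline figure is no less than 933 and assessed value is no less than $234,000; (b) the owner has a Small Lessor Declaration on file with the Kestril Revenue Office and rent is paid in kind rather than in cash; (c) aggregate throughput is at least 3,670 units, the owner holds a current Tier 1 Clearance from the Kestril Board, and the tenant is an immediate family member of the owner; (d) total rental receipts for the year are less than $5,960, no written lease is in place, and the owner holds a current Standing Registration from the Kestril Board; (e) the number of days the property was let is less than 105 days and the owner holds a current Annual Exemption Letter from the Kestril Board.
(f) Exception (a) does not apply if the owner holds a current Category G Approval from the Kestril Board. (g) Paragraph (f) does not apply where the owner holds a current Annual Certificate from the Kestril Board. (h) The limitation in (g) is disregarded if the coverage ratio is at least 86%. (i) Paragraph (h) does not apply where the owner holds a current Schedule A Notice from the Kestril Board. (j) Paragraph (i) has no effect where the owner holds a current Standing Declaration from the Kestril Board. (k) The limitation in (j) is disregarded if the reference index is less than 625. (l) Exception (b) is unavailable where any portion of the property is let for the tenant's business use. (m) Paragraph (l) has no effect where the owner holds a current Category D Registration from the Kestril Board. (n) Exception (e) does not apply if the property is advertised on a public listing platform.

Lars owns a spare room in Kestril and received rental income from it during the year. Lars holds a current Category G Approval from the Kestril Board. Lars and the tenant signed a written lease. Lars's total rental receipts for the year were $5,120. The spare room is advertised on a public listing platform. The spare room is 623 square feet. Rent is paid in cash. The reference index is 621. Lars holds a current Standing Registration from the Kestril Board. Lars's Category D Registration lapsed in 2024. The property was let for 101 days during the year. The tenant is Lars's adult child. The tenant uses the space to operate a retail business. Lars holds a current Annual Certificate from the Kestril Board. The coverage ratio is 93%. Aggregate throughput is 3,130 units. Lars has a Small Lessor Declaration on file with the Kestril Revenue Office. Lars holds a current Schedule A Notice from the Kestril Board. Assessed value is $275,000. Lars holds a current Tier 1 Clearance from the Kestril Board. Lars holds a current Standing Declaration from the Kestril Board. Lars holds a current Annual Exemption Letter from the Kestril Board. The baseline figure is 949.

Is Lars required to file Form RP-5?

No — exception (a) applies; Lars is not required to file Form RP-5.

Exception (a) is satisfied on its face — the baseline figure is 949, meeting the 933 threshold; assessed value is $275,000, meeting the $234,000 threshold. Considering the limiting provisions: (f) is triggered (a current Category G Approval is held), but yields to (g): (g) operates against (f): a current Annual Certificate is held. (h) would limit (g) — the coverage ratio is 93%, meeting the 86% threshold — but (i) sets (h) aside: (i) is triggered — a current Schedule A Notice is held. (j) would limit (i) — a current Standing Declaration is held — but (k) sets (j) aside: (k) is engaged — the reference index is 621, less than the 625 limit. (a) remains available.
Exception (b) does not apply: rent is paid in cash.
Exception (c) requires that aggregate throughput is at least 3,670 units; but aggregate throughput is 3,130 units, short of 3,670 units, so (c) is unavailable.
Exception (d) fails — a written lease is in place.
Exception (e)'s conditions are all satisfied: the number of days the property was let is 101 days, less than the 105 days limit; a current Annual Exemption Letter is held. However, paragraph (n) must be considered: (n) operates against (e): the property is publicly advertised. (e) is therefore removed.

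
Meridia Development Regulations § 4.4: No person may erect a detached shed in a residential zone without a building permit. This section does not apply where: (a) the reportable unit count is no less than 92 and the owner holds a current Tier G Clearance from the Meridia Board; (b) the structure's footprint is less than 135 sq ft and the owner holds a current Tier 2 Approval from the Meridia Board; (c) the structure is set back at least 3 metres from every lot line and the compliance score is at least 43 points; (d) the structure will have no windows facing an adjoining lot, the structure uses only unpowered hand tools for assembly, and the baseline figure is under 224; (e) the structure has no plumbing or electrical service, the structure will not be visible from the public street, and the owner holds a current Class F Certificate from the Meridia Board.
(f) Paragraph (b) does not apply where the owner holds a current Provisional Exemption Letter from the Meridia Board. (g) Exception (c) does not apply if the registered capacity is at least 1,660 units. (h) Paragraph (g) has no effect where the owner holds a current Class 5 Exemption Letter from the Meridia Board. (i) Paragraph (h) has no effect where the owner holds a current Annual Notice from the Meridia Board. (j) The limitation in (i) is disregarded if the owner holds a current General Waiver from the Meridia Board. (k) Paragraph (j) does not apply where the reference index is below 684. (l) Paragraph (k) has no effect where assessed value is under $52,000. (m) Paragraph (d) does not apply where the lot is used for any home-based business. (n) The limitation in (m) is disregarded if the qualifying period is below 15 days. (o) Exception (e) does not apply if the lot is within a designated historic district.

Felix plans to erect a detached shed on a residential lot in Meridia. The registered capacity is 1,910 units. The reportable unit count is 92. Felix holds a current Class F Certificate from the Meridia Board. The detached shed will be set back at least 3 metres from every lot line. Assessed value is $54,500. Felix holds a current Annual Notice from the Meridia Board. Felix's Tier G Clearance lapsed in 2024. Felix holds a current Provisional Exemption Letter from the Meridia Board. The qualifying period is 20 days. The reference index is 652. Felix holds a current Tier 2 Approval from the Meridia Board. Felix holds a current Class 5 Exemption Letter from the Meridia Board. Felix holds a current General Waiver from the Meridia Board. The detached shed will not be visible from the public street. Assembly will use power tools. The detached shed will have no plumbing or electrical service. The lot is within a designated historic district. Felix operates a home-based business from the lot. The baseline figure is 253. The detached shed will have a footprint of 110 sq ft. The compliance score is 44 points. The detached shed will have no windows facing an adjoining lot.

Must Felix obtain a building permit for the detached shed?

Exception (a) does not apply: there is no Tier G Clearance in force.
All of (b)'s requirements are met (the structure's footprint is 110 sq ft, less than the 135 sq ft limit; a current Tier 2 Approval is held). However, paragraph (f) must be considered: (f) is engaged — a current Provisional Exemption Letter is held. Exception (b) does not apply.
All of (c)'s requirements are met (the setback is at least 3 m on every side; the compliance score is 44 points, meeting the 43 points threshold). But: (g) is engaged — the registered capacity is 1,910 units, meeting the 1,660 units threshold. (h) would limit (g) — a current Class 5 Exemption Letter is held — but (i) sets (h) aside: (i) operates against (h): a current Annual Notice is held. (j) would limit (i) — a current General Waiver is held — but (k) sets (j) aside: (k) applies — the reference index is 652, below the 684 limit. (l) does not operate here (assessed value is $54,500, not under $52,000), so (k) stands. Exception (c) does not apply.
Exception (d) fails — assembly uses power tools.
Exception (e): there is no plumbing or electrical service; the structure will not be visible from the street; a current Class F Certificate is held — every condition holds. But applying paragraph (o): (o) is triggered — the lot is in a historic district. Exception (e) does not apply.
None of the exceptions is available; § 4.4 applies in full.

Yes — Felix must obtain a building permit.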